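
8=8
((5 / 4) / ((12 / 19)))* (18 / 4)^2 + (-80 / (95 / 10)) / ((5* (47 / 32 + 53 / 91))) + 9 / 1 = 350498891 / 7263168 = 48.26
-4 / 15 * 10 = -8 / 3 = -2.67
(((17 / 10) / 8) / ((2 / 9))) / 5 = 153 / 800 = 0.19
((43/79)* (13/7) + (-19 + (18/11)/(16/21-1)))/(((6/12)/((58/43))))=-87716184/1307845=-67.07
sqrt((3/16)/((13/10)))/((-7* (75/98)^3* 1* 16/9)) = -16807* sqrt(390)/4875000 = -0.07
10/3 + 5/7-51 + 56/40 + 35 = -10.55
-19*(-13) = 247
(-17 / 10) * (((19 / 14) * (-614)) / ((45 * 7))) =99161 / 22050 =4.50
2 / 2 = 1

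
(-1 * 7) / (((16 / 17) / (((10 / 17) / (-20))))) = 7 / 32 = 0.22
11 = 11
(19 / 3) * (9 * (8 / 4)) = 114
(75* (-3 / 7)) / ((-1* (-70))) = -0.46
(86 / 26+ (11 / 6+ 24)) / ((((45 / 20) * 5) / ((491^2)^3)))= 63696912835753168786 / 1755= 36294537228349383.92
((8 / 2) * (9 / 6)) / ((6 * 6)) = 0.17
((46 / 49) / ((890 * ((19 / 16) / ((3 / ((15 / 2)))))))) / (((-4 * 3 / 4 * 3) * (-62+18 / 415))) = 3818 / 5991948585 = 0.00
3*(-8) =-24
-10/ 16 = -5/ 8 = -0.62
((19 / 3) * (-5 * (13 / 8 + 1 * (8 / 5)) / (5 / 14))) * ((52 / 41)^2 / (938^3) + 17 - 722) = 99884342486735419 / 495470950940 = 201594.75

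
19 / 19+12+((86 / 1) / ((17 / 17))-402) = -303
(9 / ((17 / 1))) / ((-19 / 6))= -54 / 323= -0.17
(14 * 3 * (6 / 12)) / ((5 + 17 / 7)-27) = -1.07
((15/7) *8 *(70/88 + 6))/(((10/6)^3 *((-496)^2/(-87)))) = -2107053/236790400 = -0.01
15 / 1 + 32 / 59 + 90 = 105.54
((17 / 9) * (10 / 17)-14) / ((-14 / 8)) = 464 / 63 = 7.37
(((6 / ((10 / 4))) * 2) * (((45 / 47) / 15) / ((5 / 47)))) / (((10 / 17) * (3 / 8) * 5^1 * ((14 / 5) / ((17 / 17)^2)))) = 816 / 875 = 0.93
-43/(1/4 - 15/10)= 172/5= 34.40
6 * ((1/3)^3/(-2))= -1/9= -0.11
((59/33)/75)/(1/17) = 1003/2475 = 0.41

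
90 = 90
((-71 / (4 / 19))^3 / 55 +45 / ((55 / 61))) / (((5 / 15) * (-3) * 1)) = 2454735869 / 3520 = 697368.14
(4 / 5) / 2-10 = -48 / 5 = -9.60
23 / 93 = 0.25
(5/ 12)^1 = 5/ 12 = 0.42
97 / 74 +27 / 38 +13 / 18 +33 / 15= 312779 / 63270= 4.94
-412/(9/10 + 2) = -4120/29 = -142.07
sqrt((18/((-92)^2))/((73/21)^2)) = 63*sqrt(2)/6716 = 0.01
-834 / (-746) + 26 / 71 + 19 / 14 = 1053447 / 370762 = 2.84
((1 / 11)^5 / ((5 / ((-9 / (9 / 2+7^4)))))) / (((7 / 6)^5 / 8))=-1119744 / 65111692896635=-0.00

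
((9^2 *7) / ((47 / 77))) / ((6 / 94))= 14553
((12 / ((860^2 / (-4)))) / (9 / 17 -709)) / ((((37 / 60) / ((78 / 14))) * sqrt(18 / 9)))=5967 * sqrt(2) / 14419408010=0.00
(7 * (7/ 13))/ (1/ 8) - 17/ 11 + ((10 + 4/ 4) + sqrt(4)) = 41.61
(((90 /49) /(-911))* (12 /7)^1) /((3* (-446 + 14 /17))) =765 /295599458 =0.00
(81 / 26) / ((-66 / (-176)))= 108 / 13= 8.31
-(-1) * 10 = 10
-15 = -15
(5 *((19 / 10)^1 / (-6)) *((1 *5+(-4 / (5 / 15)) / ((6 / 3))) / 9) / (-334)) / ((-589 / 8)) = 1 / 139779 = 0.00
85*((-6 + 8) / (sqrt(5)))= 34*sqrt(5)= 76.03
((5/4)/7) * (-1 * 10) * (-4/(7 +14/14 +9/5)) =250/343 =0.73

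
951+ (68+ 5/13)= 13252/13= 1019.38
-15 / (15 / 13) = -13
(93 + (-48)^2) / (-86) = -2397 / 86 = -27.87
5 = 5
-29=-29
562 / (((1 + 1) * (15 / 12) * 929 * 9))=1124 / 41805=0.03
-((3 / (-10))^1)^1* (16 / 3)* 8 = 64 / 5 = 12.80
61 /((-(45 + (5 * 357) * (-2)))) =61 /3525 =0.02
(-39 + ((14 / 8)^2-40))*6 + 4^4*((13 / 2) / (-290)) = -535181 / 1160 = -461.36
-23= -23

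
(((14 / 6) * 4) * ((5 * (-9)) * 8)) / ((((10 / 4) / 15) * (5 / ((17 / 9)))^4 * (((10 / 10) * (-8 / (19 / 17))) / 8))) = 41819456 / 91125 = 458.92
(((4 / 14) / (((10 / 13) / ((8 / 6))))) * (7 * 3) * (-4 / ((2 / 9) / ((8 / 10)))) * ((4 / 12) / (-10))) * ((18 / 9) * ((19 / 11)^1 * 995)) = 4718688 / 275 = 17158.87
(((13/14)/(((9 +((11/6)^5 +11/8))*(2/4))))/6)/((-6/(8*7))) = -22464/241727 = -0.09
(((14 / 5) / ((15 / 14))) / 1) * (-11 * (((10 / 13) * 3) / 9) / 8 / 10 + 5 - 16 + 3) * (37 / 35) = -649313 / 29250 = -22.20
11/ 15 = 0.73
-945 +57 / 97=-91608 / 97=-944.41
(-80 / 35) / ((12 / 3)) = -4 / 7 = -0.57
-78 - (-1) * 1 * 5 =-73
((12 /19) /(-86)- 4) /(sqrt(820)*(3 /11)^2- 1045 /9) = 577592532*sqrt(205) /13058076690085 + 4745528766 /137453438843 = 0.04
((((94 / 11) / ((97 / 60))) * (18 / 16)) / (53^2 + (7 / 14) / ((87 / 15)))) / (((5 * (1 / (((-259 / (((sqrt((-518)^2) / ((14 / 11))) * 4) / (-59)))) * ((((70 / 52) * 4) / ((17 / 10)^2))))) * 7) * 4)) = 211094625 / 798268240627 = 0.00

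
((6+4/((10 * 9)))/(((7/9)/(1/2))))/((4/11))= 374/35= 10.69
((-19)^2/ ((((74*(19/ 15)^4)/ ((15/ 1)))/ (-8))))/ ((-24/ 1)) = 9.48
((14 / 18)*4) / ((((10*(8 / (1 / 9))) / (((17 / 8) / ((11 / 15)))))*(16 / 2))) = 119 / 76032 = 0.00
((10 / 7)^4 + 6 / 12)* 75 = 1680075 / 4802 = 349.87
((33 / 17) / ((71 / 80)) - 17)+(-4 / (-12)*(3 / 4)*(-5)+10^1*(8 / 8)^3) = -29271 / 4828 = -6.06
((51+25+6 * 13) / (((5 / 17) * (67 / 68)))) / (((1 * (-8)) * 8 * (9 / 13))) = -289289 / 24120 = -11.99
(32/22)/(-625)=-16/6875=-0.00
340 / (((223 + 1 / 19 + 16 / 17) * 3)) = 10982 / 21705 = 0.51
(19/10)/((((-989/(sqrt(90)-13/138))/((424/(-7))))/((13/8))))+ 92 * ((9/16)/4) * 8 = 39273 * sqrt(10)/69230+ 988641907/9553740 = 105.28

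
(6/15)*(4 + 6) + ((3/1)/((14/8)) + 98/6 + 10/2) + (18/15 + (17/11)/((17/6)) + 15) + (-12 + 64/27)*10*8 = -7552771/10395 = -726.58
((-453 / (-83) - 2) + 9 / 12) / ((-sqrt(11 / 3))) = -2.20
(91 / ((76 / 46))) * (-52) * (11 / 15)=-598598 / 285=-2100.34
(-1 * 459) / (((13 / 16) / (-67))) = 492048 / 13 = 37849.85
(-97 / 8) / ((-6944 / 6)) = 291 / 27776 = 0.01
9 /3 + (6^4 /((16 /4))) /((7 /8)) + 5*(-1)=2578 /7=368.29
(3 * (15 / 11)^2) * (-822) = -554850 / 121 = -4585.54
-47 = -47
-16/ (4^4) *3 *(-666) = 999/ 8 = 124.88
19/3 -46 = -39.67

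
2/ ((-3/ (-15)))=10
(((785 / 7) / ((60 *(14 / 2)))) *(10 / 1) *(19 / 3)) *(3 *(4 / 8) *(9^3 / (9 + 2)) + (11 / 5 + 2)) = 11332417 / 6468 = 1752.07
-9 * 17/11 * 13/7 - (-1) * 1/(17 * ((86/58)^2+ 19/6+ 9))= -25.83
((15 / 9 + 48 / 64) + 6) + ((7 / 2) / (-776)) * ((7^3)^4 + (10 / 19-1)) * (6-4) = -1380668305181 / 11058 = -124856963.75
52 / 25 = 2.08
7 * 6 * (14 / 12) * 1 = 49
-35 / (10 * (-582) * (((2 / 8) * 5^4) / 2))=14 / 181875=0.00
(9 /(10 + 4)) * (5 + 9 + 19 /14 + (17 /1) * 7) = 16929 /196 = 86.37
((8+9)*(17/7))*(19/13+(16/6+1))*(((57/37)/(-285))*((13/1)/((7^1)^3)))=-11560/266511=-0.04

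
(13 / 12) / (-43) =-13 / 516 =-0.03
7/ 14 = 1/ 2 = 0.50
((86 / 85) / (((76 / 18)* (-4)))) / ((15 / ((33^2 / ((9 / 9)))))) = -140481 / 32300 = -4.35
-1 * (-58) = 58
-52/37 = -1.41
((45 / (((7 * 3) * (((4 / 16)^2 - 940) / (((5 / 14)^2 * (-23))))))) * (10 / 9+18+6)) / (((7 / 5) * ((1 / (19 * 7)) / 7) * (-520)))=-6172625 / 28739529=-0.21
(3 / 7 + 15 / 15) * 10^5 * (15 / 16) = 937500 / 7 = 133928.57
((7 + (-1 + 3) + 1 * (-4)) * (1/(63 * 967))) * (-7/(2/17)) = -85/17406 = -0.00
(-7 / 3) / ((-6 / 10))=35 / 9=3.89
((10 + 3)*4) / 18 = 26 / 9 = 2.89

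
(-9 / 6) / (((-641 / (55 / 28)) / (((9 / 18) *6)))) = 495 / 35896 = 0.01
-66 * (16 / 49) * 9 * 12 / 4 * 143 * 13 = -53003808 / 49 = -1081710.37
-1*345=-345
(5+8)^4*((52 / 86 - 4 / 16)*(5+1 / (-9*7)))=273528697 / 5418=50485.18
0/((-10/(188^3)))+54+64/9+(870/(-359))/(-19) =3759380/61389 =61.24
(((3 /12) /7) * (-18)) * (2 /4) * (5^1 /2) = -45 /56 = -0.80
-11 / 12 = -0.92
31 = 31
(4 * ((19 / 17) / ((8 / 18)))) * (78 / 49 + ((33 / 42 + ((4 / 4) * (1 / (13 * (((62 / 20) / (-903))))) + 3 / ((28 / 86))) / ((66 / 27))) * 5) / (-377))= 92589690267 / 5568575012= 16.63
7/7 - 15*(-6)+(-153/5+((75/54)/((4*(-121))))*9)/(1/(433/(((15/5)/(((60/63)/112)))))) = 91204075/1707552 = 53.41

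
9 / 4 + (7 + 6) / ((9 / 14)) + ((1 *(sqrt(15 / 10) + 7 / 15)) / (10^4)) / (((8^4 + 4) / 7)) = 7 *sqrt(6) / 82000000 + 41461250147 / 1845000000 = 22.47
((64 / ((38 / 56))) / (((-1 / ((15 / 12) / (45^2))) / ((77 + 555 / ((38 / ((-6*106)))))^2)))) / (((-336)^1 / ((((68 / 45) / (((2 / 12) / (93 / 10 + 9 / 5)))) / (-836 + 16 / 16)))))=-308305112136656 / 173965674375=-1772.22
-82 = -82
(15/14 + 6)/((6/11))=363/28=12.96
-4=-4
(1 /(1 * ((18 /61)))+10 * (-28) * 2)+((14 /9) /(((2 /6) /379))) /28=-4441 /9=-493.44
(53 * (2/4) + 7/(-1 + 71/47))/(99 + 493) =0.07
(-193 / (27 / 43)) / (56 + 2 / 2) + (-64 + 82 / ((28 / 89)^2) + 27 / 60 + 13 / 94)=107700136231 / 141772680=759.67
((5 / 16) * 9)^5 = 184528125 / 1048576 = 175.98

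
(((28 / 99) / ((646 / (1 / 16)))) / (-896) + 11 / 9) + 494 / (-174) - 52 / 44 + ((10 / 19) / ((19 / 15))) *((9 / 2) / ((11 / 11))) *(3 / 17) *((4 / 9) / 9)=-50200264231 / 18042190848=-2.78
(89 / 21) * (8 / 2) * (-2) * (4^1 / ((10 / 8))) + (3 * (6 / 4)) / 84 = -13013 / 120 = -108.44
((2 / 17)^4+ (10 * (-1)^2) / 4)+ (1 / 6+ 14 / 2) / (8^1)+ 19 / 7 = 171473989 / 28063056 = 6.11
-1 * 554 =-554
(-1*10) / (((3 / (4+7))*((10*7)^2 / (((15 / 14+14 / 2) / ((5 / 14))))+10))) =-0.16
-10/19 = -0.53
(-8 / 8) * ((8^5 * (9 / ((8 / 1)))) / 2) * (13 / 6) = -39936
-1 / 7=-0.14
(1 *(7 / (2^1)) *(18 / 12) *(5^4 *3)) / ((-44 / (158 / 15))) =-2356.53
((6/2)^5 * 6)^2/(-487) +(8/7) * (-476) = -2390692/487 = -4909.02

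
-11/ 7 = -1.57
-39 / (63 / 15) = -65 / 7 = -9.29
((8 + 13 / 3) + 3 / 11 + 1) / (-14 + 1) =-449 / 429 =-1.05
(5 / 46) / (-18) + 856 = 708763 / 828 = 855.99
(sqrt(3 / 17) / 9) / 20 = sqrt(51) / 3060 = 0.00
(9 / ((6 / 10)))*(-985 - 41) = -15390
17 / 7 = 2.43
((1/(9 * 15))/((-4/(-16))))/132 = 1/4455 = 0.00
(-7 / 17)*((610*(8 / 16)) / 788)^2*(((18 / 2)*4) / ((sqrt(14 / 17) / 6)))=-14.68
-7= -7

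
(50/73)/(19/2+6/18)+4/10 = 10114/21535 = 0.47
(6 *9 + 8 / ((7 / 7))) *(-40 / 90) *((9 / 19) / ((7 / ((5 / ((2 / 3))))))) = -1860 / 133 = -13.98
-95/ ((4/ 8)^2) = -380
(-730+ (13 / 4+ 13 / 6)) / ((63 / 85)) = -977.61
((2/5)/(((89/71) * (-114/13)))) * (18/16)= -0.04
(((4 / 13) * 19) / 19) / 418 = 2 / 2717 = 0.00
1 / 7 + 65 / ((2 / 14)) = 3186 / 7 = 455.14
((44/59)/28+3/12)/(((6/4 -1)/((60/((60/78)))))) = 17823/413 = 43.15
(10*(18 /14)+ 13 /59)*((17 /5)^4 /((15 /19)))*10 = 17141682998 /774375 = 22136.15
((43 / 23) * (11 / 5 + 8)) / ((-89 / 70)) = -30702 / 2047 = -15.00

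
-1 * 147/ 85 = -147/ 85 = -1.73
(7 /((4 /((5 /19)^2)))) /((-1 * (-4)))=175 /5776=0.03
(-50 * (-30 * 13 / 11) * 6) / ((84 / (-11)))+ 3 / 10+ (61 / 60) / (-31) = -18131521 / 13020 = -1392.59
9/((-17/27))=-243/17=-14.29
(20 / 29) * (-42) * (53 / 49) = -31.33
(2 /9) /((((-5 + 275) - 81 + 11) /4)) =1 /225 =0.00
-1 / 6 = -0.17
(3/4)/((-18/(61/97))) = -61/2328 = -0.03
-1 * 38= -38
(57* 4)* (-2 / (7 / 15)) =-6840 / 7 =-977.14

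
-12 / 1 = -12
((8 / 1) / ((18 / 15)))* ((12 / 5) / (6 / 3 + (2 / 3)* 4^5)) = 24 / 1027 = 0.02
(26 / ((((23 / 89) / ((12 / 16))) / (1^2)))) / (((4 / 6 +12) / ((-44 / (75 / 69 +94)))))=-12727 / 4617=-2.76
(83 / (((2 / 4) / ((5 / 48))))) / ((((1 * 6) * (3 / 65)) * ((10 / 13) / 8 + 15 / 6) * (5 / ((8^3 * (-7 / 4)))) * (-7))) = 448864 / 729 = 615.73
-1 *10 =-10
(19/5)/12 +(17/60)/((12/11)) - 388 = -55789/144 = -387.42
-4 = -4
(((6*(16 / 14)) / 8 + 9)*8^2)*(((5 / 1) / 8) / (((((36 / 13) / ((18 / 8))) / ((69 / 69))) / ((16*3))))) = 15377.14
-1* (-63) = 63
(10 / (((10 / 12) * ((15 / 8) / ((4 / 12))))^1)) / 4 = 8 / 15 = 0.53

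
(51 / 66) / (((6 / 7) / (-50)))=-45.08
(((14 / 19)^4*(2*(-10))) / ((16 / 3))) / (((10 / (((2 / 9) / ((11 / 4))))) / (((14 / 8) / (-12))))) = 16807 / 12901779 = 0.00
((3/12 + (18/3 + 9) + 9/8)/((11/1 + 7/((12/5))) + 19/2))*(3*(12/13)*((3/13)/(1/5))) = 106110/47489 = 2.23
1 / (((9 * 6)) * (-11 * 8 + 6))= -0.00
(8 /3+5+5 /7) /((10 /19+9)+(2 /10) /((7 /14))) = 16720 /19803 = 0.84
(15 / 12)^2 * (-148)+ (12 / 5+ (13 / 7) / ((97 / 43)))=-3096603 / 13580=-228.03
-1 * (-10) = 10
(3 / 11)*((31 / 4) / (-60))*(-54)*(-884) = -184977 / 110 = -1681.61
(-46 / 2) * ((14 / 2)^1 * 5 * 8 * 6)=-38640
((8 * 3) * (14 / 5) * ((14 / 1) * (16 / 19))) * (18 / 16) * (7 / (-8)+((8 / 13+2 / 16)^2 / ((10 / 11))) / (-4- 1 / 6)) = -1823963211 / 2006875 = -908.86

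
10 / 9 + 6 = 64 / 9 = 7.11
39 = 39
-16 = -16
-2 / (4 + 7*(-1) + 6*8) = -2 / 45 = -0.04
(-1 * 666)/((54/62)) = -2294/3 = -764.67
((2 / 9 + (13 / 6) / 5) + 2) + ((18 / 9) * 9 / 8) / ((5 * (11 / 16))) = 3.31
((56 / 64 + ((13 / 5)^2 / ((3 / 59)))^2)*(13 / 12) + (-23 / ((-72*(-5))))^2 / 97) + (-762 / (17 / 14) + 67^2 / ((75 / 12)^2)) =3982718655827 / 213710400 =18636.05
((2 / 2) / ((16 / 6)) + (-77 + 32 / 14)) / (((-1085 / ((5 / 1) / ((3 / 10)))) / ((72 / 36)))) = 20815 / 9114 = 2.28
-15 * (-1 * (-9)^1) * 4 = -540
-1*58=-58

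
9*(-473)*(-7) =29799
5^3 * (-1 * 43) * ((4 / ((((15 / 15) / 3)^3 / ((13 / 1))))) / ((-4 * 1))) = 1886625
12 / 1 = 12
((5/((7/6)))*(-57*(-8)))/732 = 1140/427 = 2.67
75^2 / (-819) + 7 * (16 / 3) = 30.47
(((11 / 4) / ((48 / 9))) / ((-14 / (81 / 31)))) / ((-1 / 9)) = 24057 / 27776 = 0.87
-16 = -16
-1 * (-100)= 100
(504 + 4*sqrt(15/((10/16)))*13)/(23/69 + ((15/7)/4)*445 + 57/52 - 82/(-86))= 2441712*sqrt(6)/5652935 + 11832912/5652935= 3.15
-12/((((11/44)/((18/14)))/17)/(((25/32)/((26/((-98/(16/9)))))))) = 722925/416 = 1737.80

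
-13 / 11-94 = -1047 / 11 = -95.18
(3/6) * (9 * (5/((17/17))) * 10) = 225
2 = 2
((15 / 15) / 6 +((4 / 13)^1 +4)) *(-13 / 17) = -349 / 102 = -3.42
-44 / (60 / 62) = -682 / 15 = -45.47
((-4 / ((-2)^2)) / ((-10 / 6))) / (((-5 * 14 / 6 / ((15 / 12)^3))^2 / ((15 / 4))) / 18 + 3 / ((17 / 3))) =7745625 / 13658311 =0.57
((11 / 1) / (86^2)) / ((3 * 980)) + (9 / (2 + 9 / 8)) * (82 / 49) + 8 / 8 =632713063 / 108721200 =5.82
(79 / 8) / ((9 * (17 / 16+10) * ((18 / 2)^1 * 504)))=79 / 3612924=0.00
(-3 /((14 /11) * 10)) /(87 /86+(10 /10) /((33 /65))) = -46827 /592270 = -0.08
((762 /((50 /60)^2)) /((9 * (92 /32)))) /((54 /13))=52832 /5175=10.21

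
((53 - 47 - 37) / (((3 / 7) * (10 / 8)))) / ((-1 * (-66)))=-434 / 495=-0.88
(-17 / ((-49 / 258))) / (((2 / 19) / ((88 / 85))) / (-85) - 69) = -3666696 / 2826565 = -1.30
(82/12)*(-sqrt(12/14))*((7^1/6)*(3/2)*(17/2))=-697*sqrt(42)/48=-94.11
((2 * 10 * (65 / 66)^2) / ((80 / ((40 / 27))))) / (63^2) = 21125 / 233401014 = 0.00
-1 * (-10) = 10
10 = 10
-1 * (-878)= 878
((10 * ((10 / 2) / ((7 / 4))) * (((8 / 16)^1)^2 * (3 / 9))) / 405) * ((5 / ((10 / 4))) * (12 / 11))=80 / 6237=0.01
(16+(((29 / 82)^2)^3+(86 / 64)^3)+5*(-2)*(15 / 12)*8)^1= -12696747837173853 / 155651415769088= -81.57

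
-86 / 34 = -2.53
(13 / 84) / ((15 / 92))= 0.95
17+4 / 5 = 89 / 5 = 17.80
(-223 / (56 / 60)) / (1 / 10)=-16725 / 7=-2389.29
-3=-3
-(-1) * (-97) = -97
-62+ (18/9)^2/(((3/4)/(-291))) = -1614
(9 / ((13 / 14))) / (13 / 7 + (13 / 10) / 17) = 49980 / 9971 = 5.01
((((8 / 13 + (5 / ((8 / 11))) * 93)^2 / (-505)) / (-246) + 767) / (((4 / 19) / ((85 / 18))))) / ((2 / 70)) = 115851208758005 / 191572992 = 604736.65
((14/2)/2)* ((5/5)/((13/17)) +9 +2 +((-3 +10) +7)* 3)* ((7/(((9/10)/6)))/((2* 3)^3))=86485/2106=41.07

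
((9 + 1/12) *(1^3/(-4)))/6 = -109/288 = -0.38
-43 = -43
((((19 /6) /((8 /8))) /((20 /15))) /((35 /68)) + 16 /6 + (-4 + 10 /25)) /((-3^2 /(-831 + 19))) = 44834 /135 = 332.10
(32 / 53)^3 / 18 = 16384 / 1339893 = 0.01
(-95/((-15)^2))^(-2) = 2025/361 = 5.61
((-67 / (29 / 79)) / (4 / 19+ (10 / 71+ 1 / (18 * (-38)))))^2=66074317953759504 / 242848883209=272079.97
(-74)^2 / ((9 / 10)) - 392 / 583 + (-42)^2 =41177260 / 5247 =7847.77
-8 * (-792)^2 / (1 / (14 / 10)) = -35126784 / 5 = -7025356.80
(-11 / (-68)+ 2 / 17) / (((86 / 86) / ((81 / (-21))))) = -513 / 476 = -1.08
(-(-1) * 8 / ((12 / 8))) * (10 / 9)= 160 / 27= 5.93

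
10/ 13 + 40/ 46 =490/ 299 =1.64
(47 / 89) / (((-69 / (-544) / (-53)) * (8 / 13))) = -2202044 / 6141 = -358.58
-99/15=-33/5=-6.60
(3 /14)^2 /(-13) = -9 /2548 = -0.00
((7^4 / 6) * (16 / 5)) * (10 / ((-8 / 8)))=-38416 / 3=-12805.33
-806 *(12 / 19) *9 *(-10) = 870480 / 19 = 45814.74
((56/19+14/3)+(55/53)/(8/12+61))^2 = 727532232025/12494097729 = 58.23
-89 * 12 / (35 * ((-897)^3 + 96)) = 356 / 8420232065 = 0.00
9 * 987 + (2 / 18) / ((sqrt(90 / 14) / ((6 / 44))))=sqrt(35) / 990 + 8883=8883.01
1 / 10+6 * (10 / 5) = 121 / 10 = 12.10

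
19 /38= 1 /2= 0.50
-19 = -19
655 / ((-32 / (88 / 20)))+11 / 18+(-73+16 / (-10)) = -118117 / 720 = -164.05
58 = 58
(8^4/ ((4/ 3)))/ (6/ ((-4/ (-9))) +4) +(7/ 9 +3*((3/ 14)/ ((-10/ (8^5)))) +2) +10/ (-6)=-1929.86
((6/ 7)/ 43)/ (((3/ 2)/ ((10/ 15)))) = 8/ 903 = 0.01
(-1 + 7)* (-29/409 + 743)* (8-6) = 3646296/409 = 8915.15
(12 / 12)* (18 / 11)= 18 / 11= 1.64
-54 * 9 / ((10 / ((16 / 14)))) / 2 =-972 / 35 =-27.77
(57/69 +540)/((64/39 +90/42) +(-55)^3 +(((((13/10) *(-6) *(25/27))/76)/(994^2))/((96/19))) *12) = -46014433186176/14155155220451563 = -0.00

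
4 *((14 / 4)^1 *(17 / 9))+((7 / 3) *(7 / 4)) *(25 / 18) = 6937 / 216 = 32.12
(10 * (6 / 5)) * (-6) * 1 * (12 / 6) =-144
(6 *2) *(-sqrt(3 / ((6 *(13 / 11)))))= -6 *sqrt(286) / 13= -7.81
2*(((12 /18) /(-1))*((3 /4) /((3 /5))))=-5 /3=-1.67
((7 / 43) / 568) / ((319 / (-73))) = -511 / 7791256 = -0.00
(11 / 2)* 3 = 33 / 2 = 16.50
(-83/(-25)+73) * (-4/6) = -1272/25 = -50.88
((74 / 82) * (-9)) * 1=-333 / 41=-8.12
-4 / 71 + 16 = 1132 / 71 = 15.94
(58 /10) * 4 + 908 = 4656 /5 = 931.20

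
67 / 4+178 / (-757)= 50007 / 3028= 16.51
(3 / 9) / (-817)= -1 / 2451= -0.00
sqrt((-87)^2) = 87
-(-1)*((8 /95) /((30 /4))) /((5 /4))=64 /7125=0.01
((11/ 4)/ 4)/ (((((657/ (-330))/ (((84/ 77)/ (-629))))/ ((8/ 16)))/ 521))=28655/ 183668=0.16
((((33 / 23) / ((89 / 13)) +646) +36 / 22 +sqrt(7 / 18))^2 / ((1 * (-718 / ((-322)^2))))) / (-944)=16440165469 * sqrt(14) / 497668776 +187686711141142465 / 2923306390224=64327.17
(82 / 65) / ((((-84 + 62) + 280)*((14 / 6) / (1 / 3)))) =0.00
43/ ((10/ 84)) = 1806/ 5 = 361.20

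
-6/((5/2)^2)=-24/25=-0.96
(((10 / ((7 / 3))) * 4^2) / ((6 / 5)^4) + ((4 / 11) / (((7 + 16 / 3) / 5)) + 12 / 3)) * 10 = 28627820 / 76923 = 372.16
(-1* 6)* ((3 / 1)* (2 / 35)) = -1.03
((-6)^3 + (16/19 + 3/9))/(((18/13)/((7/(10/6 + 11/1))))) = -1114295/12996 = -85.74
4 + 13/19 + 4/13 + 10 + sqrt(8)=2*sqrt(2) + 3703/247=17.82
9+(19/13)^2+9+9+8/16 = 10017/338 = 29.64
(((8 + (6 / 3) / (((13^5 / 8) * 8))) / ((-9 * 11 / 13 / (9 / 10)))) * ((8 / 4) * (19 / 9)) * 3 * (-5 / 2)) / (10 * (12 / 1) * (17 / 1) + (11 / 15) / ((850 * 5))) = 599638598750 / 40857942005881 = 0.01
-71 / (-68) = 71 / 68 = 1.04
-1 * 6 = -6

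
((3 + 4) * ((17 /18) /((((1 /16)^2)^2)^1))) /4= 974848 /9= 108316.44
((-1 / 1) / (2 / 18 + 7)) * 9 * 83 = -6723 / 64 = -105.05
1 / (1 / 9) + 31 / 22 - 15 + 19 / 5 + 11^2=13223 / 110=120.21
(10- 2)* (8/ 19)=3.37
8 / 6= 4 / 3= 1.33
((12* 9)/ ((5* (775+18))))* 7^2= 5292/ 3965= 1.33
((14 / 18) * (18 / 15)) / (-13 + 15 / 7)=-49 / 570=-0.09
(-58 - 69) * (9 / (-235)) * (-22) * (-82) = 2061972 / 235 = 8774.35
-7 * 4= -28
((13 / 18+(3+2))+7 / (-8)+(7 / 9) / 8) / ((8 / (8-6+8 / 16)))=445 / 288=1.55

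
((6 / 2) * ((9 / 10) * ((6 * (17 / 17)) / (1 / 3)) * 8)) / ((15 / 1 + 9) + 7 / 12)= 23328 / 1475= 15.82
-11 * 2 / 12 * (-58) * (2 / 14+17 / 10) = 13717 / 70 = 195.96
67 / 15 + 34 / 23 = 2051 / 345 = 5.94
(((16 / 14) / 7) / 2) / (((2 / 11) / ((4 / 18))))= 0.10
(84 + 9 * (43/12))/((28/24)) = 99.64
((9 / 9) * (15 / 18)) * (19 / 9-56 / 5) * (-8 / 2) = 818 / 27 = 30.30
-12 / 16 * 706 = -1059 / 2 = -529.50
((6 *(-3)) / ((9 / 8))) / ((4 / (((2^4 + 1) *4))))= -272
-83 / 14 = -5.93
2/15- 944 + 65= -13183/15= -878.87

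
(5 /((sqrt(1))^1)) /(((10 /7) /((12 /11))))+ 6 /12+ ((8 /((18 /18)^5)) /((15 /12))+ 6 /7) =8913 /770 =11.58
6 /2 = 3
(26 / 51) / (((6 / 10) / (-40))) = -5200 / 153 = -33.99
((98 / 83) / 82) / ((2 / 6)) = 147 / 3403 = 0.04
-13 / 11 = -1.18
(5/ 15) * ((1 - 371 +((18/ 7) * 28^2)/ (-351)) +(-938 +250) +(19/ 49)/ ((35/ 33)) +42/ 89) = -6327230123/ 17858295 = -354.30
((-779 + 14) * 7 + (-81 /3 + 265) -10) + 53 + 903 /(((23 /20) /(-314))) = -5787542 /23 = -251632.26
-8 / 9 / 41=-8 / 369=-0.02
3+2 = 5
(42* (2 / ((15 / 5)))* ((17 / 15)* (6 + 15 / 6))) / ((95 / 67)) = 271082 / 1425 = 190.23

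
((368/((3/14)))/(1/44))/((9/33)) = 2493568/9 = 277063.11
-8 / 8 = -1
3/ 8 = 0.38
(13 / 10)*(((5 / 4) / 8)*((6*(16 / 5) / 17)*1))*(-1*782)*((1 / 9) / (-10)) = 299 / 150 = 1.99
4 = 4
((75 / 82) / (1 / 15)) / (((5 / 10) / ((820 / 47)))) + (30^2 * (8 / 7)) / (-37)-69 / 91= 71238309 / 158249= 450.17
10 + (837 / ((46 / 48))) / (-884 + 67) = 8.93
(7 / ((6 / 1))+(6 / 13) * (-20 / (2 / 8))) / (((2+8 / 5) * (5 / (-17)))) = 47413 / 1404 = 33.77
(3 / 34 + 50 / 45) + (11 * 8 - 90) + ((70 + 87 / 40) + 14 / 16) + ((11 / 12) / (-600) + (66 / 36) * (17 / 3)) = 10114733 / 122400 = 82.64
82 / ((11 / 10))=820 / 11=74.55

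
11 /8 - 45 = -349 /8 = -43.62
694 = 694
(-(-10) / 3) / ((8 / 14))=35 / 6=5.83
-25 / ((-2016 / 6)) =25 / 336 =0.07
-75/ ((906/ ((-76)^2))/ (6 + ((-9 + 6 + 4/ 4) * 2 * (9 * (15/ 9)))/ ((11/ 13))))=51550800/ 1661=31036.00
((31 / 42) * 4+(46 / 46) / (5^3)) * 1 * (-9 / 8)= -23313 / 7000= -3.33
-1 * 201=-201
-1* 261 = -261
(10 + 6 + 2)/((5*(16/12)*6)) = 9/20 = 0.45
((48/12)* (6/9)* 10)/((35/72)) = 384/7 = 54.86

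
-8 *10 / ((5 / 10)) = -160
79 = 79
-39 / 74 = -0.53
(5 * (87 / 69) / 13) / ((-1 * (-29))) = 0.02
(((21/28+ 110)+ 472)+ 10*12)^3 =22211737731/64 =347058402.05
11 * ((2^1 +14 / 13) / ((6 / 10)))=2200 / 39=56.41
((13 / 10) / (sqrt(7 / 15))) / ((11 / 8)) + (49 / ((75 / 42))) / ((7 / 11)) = 52 *sqrt(105) / 385 + 1078 / 25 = 44.50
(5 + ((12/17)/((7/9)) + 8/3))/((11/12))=12244/1309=9.35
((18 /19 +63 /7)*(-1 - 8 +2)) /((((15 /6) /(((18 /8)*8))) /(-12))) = 571536 /95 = 6016.17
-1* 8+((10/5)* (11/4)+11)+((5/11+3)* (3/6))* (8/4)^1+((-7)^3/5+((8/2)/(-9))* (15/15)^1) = -56519/990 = -57.09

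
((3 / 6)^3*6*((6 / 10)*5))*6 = 27 / 2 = 13.50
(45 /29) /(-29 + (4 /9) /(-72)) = -7290 /136271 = -0.05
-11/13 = -0.85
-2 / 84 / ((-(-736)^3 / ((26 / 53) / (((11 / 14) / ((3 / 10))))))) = -13 / 1162176266240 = -0.00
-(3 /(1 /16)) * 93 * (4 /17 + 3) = -14442.35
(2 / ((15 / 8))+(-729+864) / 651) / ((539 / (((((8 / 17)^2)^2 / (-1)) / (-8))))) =193024 / 13321181895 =0.00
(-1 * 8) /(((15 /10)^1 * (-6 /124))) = 992 /9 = 110.22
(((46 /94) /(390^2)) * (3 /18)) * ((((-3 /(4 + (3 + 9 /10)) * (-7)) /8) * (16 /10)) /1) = 161 /564747300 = 0.00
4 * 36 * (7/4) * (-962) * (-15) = 3636360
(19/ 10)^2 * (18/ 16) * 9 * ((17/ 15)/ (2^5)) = 1.29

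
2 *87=174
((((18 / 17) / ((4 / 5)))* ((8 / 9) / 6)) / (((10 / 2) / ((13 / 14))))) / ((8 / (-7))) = -13 / 408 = -0.03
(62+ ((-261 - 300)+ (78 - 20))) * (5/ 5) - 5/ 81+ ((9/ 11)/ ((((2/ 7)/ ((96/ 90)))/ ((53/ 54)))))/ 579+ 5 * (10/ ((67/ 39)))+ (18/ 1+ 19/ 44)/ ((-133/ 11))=-12671916229127/ 30647245860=-413.48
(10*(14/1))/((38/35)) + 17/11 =27273/209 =130.49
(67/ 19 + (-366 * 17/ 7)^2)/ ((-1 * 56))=-735555679/ 52136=-14108.40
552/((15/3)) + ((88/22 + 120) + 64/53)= 62436/265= 235.61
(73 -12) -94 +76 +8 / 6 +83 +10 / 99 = 12616 / 99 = 127.43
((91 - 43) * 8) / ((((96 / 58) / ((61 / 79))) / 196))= 2773792 / 79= 35111.29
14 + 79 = 93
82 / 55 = 1.49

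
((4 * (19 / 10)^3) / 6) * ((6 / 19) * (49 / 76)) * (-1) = -931 / 1000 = -0.93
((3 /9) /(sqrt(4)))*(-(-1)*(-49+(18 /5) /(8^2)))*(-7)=54817 /960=57.10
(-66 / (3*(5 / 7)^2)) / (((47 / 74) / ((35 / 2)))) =-279202 / 235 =-1188.09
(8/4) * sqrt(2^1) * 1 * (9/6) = 3 * sqrt(2) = 4.24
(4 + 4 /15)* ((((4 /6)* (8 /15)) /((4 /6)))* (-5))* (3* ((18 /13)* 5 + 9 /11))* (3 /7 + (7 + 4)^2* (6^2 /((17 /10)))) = -57617561088 /85085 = -677176.48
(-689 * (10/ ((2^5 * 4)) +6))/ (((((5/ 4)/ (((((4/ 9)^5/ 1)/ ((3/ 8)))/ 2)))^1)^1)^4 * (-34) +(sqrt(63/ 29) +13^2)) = 16308335113140973076090298710787883008 * sqrt(203)/ 3174868816345115616996385489287396707660353792115069 +45782605233396749216604227061357746774830219264/ 3174868816345115616996385489287396707660353792115069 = 0.00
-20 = -20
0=0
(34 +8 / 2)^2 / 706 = 722 / 353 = 2.05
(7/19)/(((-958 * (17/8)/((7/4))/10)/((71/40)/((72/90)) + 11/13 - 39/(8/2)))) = 681345/32181136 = 0.02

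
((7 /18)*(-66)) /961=-77 /2883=-0.03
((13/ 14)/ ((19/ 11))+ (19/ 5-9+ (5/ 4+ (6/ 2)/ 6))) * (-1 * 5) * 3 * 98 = 162687/ 38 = 4281.24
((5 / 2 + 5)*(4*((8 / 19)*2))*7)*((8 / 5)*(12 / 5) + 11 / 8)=922.23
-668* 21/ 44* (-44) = 14028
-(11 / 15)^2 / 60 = -0.01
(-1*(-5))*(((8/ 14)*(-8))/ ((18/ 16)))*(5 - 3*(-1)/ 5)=-1024/ 9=-113.78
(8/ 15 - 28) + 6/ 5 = -394/ 15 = -26.27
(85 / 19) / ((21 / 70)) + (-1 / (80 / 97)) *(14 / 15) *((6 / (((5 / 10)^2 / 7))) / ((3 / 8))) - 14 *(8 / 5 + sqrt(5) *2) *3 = -796966 / 1425 - 84 *sqrt(5) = -747.10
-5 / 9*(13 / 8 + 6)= -4.24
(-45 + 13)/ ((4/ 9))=-72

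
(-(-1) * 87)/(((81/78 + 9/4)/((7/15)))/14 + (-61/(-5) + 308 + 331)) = 2216760/16605401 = 0.13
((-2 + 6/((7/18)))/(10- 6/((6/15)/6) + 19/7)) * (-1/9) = 94/4869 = 0.02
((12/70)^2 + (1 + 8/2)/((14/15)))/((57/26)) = 57187/23275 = 2.46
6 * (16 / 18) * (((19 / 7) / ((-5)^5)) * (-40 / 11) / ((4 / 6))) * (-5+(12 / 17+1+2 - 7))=-171456 / 818125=-0.21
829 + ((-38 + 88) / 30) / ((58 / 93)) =48237 / 58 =831.67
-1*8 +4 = -4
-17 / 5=-3.40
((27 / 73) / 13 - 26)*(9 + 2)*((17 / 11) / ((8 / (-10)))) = 2094995 / 3796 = 551.90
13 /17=0.76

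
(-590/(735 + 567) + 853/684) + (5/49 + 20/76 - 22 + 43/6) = -14207447/1038996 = -13.67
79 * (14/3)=1106/3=368.67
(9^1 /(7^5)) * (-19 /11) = -171 /184877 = -0.00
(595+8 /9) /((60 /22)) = 218.49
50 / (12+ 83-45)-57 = -56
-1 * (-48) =48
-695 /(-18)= 695 /18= 38.61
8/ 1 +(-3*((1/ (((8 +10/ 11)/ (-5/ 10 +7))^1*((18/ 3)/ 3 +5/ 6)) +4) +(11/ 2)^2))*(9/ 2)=-3051121/ 6664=-457.85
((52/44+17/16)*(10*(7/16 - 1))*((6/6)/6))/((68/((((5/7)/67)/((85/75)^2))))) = -6665625/25954475008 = -0.00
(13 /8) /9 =0.18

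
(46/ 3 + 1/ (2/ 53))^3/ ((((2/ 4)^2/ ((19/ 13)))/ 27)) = 300451769/ 26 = 11555837.27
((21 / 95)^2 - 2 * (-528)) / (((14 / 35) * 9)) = 3176947 / 10830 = 293.35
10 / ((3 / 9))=30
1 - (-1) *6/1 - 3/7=46/7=6.57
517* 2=1034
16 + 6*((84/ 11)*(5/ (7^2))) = 1592/ 77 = 20.68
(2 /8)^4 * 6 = 3 /128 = 0.02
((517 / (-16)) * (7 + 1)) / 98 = -517 / 196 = -2.64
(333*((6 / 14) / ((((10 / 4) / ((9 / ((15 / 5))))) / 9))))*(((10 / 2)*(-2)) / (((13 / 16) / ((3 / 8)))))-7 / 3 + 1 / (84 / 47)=-1110023 / 156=-7115.53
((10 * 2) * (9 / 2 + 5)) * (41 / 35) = 1558 / 7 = 222.57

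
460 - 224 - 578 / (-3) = 1286 / 3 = 428.67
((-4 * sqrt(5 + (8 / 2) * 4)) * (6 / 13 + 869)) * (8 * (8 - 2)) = -2170176 * sqrt(21) / 13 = -764999.68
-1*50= -50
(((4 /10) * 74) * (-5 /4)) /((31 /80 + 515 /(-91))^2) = -1960940800 /1472947641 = -1.33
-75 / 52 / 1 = -75 / 52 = -1.44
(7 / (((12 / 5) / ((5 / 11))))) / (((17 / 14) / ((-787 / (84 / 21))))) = -964075 / 4488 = -214.81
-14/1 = -14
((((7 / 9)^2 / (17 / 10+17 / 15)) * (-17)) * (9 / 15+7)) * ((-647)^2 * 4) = -6235599664 / 135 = -46189627.14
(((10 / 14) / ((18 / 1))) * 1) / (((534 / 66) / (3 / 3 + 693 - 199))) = 3025 / 1246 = 2.43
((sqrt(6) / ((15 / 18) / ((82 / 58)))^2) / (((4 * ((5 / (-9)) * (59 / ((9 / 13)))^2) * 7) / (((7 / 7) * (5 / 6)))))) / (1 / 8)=-14705388 * sqrt(6) / 86581433575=-0.00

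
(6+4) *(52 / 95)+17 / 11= 1467 / 209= 7.02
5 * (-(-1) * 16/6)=40/3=13.33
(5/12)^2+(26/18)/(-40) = 11/80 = 0.14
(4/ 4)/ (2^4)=1/ 16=0.06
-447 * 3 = -1341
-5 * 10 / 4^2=-25 / 8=-3.12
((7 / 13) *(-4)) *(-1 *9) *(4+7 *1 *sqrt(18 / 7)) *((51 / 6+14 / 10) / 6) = 8316 / 65+6237 *sqrt(14) / 65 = 486.96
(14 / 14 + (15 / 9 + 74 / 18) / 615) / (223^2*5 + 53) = 5587 / 1376543430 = 0.00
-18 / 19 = -0.95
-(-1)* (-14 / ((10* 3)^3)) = -7 / 13500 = -0.00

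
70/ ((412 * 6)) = 35/ 1236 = 0.03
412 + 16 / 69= 28444 / 69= 412.23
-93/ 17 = -5.47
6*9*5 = 270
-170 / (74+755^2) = -170 / 570099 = -0.00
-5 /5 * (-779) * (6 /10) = 2337 /5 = 467.40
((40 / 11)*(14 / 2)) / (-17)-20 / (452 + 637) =-28060 / 18513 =-1.52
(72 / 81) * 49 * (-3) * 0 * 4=0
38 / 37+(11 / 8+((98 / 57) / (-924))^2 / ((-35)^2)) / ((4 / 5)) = 57512807129 / 20945913120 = 2.75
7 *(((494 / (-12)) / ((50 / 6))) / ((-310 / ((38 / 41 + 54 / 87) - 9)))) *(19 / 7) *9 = -374262057 / 18429500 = -20.31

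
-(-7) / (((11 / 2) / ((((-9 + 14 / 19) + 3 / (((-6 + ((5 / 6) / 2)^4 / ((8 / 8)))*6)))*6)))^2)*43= 16705750771972849104 / 669376890437761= 24957.17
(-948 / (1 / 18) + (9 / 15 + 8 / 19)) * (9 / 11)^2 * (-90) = 2363393214 / 2299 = 1028009.23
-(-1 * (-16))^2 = -256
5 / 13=0.38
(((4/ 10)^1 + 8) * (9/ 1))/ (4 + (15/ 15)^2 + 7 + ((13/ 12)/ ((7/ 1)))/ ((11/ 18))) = 19404/ 3145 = 6.17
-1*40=-40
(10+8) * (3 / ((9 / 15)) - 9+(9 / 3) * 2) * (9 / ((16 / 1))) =81 / 4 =20.25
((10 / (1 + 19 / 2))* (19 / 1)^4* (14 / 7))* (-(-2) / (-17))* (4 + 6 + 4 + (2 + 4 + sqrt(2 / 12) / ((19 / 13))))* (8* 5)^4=-533794816000000 / 357 - 9130700800000* sqrt(6) / 1071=-1516106448136.34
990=990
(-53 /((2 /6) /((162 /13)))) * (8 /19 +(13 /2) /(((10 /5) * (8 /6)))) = -11191851 /1976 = -5663.89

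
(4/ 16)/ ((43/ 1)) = 1/ 172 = 0.01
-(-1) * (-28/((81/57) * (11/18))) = -1064/33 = -32.24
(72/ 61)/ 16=9/ 122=0.07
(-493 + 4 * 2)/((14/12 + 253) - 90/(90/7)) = -1.96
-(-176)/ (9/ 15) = 880/ 3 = 293.33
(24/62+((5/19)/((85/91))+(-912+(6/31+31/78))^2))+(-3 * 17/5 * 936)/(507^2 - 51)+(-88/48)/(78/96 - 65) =26541024939694166269037/31951459741202820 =830667.05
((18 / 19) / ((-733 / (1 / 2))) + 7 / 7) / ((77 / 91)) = 180934 / 153197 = 1.18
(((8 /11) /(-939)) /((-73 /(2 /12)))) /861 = 0.00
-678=-678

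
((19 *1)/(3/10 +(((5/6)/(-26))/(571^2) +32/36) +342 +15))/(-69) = -4831927620/6285329061041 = -0.00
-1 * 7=-7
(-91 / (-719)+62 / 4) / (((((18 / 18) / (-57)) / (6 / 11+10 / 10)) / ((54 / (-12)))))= 195969591 / 31636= 6194.51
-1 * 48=-48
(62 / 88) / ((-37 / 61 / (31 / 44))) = -58621 / 71632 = -0.82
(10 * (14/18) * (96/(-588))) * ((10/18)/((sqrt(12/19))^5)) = -9025 * sqrt(57)/30618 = -2.23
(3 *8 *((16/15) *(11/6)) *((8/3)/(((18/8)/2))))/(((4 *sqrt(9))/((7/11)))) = 7168/1215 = 5.90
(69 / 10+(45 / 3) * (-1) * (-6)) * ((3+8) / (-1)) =-10659 / 10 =-1065.90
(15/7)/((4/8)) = 4.29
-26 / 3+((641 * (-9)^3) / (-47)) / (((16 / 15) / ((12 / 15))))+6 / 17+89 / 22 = 785997221 / 105468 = 7452.47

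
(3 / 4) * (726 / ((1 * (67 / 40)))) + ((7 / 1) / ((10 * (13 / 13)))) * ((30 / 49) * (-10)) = 150450 / 469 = 320.79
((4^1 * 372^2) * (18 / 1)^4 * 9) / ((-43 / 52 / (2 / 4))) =-13597270861824 / 43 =-316215601437.77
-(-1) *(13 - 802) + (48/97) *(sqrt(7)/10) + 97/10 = -7793/10 + 24 *sqrt(7)/485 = -779.17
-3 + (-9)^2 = 78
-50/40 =-5/4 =-1.25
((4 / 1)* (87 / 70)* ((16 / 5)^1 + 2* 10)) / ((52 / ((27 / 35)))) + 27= 2286117 / 79625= 28.71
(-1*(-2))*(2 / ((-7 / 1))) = -4 / 7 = -0.57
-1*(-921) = 921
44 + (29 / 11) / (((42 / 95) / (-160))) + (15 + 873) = -5108 / 231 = -22.11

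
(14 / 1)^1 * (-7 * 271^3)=-1950446078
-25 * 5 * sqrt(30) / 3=-125 * sqrt(30) / 3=-228.22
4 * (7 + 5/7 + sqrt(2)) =4 * sqrt(2) + 216/7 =36.51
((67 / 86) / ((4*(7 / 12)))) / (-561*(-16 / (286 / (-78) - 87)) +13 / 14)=-201 / 59039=-0.00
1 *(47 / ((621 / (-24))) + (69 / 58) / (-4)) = -101515 / 48024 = -2.11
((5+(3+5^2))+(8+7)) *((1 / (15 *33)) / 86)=8 / 7095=0.00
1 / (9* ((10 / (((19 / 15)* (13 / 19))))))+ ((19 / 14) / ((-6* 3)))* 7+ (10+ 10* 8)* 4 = 970601 / 2700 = 359.48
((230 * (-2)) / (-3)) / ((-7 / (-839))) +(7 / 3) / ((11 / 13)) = 4245977 / 231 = 18380.85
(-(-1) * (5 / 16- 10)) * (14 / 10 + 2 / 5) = -279 / 16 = -17.44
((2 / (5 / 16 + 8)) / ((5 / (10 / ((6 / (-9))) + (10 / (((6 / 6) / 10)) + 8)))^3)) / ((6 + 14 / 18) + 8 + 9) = 115827408 / 1778875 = 65.11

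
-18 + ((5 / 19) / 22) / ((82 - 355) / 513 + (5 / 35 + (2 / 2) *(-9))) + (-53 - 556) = -155031081 / 247258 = -627.00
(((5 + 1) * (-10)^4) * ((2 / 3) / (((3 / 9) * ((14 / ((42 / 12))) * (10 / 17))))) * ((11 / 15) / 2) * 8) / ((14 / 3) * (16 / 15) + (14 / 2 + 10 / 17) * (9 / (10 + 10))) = 457776000 / 25681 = 17825.47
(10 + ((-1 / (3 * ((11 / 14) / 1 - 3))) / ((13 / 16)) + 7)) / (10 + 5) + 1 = 38912 / 18135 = 2.15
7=7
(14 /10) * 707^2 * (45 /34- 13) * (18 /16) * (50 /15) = -4167241113 /136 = -30641478.77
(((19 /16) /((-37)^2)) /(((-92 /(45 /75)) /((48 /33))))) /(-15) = 19 /34635700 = 0.00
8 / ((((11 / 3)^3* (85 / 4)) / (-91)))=-0.69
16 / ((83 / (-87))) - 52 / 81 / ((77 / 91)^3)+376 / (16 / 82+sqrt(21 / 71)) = -83261443921292 / 275223262941+632056 * sqrt(1491) / 30757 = 490.98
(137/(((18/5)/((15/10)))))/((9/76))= 13015/27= 482.04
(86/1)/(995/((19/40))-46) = 817/19463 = 0.04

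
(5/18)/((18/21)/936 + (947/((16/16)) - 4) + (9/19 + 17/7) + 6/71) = 175370/597232293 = 0.00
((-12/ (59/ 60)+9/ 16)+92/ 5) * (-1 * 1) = -31903/ 4720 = -6.76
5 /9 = 0.56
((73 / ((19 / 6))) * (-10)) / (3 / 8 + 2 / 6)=-105120 / 323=-325.45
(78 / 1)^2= 6084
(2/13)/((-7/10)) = -20/91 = -0.22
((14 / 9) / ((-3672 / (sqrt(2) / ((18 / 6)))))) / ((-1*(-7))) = -sqrt(2) / 49572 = -0.00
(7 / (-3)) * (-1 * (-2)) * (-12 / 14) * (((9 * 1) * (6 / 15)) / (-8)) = -9 / 5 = -1.80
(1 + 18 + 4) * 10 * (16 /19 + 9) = 43010 /19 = 2263.68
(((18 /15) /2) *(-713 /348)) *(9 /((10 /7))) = -44919 /5800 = -7.74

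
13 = 13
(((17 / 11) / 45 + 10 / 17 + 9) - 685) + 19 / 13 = -73723028 / 109395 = -673.92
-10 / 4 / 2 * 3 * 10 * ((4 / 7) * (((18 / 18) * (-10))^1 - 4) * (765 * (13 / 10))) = 298350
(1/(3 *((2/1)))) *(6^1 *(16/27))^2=512/243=2.11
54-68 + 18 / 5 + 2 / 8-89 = -1983 / 20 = -99.15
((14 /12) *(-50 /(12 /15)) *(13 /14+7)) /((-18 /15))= 23125 /48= 481.77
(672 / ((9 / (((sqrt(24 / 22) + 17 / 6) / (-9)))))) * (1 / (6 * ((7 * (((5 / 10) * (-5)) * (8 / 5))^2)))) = -17 / 486 - 2 * sqrt(33) / 891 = -0.05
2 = 2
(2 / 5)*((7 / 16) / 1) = 0.18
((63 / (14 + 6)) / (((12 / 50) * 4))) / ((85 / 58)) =609 / 272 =2.24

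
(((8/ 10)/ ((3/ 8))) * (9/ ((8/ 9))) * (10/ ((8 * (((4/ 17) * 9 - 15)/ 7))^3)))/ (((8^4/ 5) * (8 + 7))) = -1685159/ 305935417344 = -0.00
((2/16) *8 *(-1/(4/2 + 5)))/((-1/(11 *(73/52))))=803/364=2.21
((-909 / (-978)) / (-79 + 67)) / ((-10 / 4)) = 101 / 3260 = 0.03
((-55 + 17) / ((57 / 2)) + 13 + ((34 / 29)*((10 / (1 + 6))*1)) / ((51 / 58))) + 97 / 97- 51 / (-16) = 1989 / 112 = 17.76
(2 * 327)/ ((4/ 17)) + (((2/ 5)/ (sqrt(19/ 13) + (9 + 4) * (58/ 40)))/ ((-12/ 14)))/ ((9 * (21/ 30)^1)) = 800 * sqrt(247)/ 49682079 + 276182285081/ 99364158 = 2779.50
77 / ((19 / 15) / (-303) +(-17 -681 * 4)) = -349965 / 12457864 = -0.03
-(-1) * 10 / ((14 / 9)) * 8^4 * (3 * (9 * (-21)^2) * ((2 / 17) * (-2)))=-1254113280 / 17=-73771369.41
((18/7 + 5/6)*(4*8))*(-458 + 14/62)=-32469008/651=-49875.59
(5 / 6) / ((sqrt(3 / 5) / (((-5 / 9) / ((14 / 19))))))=-475 * sqrt(15) / 2268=-0.81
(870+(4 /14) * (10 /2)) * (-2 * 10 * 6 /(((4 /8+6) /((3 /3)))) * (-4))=5856000 /91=64351.65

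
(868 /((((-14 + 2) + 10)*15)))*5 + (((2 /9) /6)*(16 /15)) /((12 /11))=-175726 /1215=-144.63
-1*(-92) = 92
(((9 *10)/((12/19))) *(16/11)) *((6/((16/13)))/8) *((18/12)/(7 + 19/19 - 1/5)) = 4275/176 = 24.29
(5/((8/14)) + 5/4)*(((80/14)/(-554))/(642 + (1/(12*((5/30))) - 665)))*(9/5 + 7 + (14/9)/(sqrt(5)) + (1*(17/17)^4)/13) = 32*sqrt(5)/22437 + 9232/226863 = 0.04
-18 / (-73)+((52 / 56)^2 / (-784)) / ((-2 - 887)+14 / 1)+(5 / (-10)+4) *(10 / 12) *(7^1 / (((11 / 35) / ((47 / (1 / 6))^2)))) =557768735536623707 / 107968168000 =5166047.97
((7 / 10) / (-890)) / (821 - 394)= -1 / 542900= -0.00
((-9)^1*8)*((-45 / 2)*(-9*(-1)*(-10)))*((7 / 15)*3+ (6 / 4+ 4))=-1006020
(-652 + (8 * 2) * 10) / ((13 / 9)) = -340.62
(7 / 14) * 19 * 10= 95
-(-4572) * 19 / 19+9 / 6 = 9147 / 2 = 4573.50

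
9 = 9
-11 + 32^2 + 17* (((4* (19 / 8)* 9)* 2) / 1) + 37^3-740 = 53833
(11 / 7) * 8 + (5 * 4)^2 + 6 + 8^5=232306 / 7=33186.57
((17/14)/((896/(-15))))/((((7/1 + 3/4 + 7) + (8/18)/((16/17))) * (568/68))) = -39015/244030976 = -0.00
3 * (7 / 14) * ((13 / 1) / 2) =39 / 4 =9.75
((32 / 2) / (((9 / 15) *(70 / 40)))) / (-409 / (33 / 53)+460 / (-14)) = -3520 / 159329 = -0.02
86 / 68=43 / 34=1.26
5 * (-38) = -190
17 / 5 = 3.40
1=1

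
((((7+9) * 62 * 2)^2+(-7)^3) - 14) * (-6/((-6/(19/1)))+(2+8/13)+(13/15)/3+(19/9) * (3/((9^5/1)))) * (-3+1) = -1985418570506206/11514555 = -172426860.66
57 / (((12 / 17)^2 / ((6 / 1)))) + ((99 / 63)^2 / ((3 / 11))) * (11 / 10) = 4094449 / 5880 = 696.33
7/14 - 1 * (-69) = 139/2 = 69.50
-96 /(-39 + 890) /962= -48 /409331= -0.00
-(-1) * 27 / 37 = 27 / 37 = 0.73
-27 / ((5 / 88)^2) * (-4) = 33454.08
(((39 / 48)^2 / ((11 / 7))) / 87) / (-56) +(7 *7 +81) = 254791511 / 1959936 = 130.00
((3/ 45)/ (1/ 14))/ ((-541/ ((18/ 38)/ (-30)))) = 7/ 256975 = 0.00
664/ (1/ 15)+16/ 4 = 9964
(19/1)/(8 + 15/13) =247/119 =2.08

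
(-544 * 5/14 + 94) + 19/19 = -695/7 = -99.29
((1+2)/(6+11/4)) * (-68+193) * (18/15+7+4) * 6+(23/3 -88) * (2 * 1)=62506/21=2976.48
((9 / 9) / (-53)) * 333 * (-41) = 13653 / 53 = 257.60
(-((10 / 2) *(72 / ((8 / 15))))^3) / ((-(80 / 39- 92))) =-11994328125 / 3508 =-3419135.73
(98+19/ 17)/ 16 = 1685/ 272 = 6.19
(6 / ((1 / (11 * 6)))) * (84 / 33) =1008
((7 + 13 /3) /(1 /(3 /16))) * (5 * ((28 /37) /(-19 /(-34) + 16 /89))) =180047 /16539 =10.89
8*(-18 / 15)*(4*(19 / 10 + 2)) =-3744 / 25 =-149.76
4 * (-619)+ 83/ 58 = -143525/ 58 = -2474.57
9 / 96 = 3 / 32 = 0.09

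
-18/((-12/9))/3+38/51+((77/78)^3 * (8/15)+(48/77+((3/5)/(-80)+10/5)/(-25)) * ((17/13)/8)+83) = 1655723164562351/18635657040000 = 88.85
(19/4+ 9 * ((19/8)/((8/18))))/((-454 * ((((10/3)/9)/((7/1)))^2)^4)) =-2753201775700832130171/1452800000000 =-1895100341.20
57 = 57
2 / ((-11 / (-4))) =8 / 11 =0.73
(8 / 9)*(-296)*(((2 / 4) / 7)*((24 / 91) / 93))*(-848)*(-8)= -64258048 / 177723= -361.56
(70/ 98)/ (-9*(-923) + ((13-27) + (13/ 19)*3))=95/ 1103242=0.00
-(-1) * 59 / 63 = 59 / 63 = 0.94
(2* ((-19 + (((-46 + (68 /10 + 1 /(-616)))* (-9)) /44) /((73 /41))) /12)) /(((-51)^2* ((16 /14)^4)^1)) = -49190594173 /90339932897280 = -0.00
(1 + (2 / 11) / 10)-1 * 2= -54 / 55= -0.98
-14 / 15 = -0.93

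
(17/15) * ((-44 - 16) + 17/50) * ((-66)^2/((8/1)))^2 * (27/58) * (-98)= 26521404765471/29000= 914531198.81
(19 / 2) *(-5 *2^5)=-1520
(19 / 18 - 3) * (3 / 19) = -35 / 114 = -0.31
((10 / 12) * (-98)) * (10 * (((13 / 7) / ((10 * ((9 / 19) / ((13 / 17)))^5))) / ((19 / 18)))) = -1575.57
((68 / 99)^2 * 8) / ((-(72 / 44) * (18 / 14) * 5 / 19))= -2459968 / 360855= -6.82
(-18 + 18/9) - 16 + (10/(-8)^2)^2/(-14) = -32.00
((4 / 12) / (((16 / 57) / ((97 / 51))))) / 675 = 0.00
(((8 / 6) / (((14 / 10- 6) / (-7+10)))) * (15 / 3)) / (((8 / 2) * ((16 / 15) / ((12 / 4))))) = -1125 / 368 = -3.06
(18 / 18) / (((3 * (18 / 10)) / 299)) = 1495 / 27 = 55.37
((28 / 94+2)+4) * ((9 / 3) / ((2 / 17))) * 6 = 45288 / 47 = 963.57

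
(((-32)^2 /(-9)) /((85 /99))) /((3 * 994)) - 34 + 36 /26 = -32.66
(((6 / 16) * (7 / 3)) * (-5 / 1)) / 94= -35 / 752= -0.05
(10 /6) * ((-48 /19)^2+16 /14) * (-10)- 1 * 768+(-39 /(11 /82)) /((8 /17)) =-504086675 /333564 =-1511.21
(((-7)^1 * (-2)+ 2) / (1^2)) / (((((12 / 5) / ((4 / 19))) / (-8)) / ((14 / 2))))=-4480 / 57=-78.60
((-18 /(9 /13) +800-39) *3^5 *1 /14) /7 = 3645 /2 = 1822.50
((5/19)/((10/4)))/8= 1/76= 0.01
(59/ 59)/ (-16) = -1/ 16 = -0.06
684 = 684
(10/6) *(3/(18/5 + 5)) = 25/43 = 0.58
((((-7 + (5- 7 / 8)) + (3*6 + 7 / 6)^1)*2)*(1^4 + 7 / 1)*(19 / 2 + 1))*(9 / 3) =8211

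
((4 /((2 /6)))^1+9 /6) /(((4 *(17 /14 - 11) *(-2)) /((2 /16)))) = 0.02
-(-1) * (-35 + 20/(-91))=-35.22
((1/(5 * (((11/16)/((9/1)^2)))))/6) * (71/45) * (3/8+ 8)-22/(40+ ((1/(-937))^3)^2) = 382229800673285936815381/7444409085511686299275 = 51.34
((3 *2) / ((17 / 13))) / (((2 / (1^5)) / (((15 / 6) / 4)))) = 195 / 136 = 1.43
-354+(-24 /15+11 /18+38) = -28529 /90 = -316.99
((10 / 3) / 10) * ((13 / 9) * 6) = 26 / 9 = 2.89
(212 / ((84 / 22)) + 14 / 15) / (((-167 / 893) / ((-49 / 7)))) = 1764568 / 835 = 2113.26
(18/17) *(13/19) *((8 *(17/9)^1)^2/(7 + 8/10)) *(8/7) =87040/3591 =24.24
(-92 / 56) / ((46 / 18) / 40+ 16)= -4140 / 40481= -0.10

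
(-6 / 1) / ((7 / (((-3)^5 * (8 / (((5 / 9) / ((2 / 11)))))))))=209952 / 385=545.33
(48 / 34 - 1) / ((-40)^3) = -7 / 1088000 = -0.00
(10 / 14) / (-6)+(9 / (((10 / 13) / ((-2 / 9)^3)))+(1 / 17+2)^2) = 6540283 / 1638630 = 3.99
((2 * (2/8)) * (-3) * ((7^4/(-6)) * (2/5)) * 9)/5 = 432.18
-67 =-67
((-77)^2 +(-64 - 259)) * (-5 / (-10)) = 2803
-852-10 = -862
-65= -65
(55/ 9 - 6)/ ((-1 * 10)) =-1/ 90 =-0.01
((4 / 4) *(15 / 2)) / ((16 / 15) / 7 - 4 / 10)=-1575 / 52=-30.29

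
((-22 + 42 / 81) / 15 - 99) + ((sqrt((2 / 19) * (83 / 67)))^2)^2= -13180771379 / 131262849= -100.42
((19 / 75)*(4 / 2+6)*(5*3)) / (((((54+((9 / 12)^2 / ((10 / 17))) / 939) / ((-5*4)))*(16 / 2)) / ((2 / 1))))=-7612160 / 2704371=-2.81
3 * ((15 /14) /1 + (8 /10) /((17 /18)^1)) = 6849 /1190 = 5.76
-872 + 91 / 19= -16477 / 19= -867.21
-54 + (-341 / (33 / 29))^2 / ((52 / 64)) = 110469.21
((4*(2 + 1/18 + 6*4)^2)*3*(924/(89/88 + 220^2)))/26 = 2980911472/498336813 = 5.98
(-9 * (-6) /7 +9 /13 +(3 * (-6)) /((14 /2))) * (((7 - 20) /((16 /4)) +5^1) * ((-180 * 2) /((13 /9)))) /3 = -143370 /169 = -848.34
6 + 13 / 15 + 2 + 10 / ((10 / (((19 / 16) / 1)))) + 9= 4573 / 240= 19.05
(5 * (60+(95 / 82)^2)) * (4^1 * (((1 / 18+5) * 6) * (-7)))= -260499.91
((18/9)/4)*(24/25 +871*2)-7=21612/25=864.48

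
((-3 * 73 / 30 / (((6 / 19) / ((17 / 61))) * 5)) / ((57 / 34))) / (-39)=21097 / 1070550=0.02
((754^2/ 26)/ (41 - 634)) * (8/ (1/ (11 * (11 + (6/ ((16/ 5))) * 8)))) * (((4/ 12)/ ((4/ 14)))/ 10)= -87551464/ 8895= -9842.77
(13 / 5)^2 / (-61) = -169 / 1525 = -0.11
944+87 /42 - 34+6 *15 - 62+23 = 13483 /14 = 963.07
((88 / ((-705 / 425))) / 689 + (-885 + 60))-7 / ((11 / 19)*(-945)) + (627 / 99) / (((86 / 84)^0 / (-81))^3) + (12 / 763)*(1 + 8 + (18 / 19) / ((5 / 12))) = -335287574337656987 / 99591811605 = -3366617.89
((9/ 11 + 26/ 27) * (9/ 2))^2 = 279841/ 4356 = 64.24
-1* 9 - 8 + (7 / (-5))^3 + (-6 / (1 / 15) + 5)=-13093 / 125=-104.74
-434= -434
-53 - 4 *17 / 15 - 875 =-13988 / 15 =-932.53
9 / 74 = 0.12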